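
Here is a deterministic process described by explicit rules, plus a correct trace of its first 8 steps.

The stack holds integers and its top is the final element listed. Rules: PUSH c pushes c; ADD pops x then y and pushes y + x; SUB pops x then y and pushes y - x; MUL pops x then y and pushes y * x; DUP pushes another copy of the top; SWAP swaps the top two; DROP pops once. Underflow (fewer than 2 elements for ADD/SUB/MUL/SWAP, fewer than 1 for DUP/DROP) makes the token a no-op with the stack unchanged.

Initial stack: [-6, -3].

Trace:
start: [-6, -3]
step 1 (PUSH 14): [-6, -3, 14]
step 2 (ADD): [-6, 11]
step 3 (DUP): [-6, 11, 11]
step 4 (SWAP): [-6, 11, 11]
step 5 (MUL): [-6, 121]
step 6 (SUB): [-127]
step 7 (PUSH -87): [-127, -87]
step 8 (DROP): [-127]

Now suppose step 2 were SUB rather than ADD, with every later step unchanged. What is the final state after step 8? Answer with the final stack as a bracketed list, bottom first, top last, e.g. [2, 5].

[-295]

(re-executing from step 2 with the substitution; state before step 2: [-6, -3, 14])
step 2 (SUB): [-6, -17]
step 3 (DUP): [-6, -17, -17]
step 4 (SWAP): [-6, -17, -17]
step 5 (MUL): [-6, 289]
step 6 (SUB): [-295]
step 7 (PUSH -87): [-295, -87]
step 8 (DROP): [-295]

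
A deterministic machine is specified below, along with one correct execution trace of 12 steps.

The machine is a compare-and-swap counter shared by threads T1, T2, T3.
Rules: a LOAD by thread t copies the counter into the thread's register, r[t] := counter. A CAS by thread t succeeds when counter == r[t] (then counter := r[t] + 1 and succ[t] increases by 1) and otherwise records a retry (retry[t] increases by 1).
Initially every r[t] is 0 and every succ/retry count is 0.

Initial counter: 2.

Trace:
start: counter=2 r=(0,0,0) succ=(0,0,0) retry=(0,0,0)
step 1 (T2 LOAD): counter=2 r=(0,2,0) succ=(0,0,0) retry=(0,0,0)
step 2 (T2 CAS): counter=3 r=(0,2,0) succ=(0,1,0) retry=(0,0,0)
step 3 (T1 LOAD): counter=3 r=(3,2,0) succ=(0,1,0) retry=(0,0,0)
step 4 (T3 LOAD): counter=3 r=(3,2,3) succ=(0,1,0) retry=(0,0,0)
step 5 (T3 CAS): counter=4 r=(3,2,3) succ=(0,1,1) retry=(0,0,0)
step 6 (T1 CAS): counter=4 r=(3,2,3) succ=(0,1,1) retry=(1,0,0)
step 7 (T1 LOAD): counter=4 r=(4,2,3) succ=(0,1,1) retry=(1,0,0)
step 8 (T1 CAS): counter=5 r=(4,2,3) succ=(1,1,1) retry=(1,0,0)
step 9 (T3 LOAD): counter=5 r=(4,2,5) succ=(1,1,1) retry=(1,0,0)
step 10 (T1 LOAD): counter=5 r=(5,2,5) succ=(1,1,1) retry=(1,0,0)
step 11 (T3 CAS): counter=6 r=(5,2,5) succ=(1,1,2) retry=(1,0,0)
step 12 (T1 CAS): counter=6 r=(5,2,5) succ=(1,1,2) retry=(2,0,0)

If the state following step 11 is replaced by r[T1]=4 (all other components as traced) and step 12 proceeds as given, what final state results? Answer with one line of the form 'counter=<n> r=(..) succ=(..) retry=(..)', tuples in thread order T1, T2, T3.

state after step 11 := counter=6 r=(4,2,5) succ=(1,1,2) retry=(1,0,0)
step 12 (T1 CAS): counter=6 r=(4,2,5) succ=(1,1,2) retry=(2,0,0)

counter=6 r=(4,2,5) succ=(1,1,2) retry=(2,0,0)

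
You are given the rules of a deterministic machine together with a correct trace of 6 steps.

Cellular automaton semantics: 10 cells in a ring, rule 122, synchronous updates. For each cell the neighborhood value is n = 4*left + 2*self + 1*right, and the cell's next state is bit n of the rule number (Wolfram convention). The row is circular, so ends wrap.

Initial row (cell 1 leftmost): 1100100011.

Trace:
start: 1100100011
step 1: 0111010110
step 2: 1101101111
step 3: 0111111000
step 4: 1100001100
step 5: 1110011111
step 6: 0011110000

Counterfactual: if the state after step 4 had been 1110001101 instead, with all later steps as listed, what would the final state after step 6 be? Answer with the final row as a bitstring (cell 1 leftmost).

1111110001

state after step 4 := 1110001101
step 5: 0011011111
step 6: 1111110001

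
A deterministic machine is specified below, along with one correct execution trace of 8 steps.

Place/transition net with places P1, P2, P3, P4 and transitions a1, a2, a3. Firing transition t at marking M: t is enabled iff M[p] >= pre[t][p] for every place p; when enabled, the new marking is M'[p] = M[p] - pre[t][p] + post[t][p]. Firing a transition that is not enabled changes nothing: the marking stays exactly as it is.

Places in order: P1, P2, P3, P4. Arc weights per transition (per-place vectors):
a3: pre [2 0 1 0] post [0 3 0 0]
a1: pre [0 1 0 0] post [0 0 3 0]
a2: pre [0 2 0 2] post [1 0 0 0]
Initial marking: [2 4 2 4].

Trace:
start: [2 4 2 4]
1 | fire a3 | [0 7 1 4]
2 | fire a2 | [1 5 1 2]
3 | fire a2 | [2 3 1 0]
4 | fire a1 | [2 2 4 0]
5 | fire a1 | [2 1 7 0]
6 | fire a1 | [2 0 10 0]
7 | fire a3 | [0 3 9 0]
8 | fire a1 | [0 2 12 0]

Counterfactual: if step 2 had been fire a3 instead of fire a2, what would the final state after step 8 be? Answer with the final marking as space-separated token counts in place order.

(re-executing from step 2 with the substitution; state before step 2: [0 7 1 4])
2 | fire a3 | [0 7 1 4]
3 | fire a2 | [1 5 1 2]
4 | fire a1 | [1 4 4 2]
5 | fire a1 | [1 3 7 2]
6 | fire a1 | [1 2 10 2]
7 | fire a3 | [1 2 10 2]
8 | fire a1 | [1 1 13 2]

1 1 13 2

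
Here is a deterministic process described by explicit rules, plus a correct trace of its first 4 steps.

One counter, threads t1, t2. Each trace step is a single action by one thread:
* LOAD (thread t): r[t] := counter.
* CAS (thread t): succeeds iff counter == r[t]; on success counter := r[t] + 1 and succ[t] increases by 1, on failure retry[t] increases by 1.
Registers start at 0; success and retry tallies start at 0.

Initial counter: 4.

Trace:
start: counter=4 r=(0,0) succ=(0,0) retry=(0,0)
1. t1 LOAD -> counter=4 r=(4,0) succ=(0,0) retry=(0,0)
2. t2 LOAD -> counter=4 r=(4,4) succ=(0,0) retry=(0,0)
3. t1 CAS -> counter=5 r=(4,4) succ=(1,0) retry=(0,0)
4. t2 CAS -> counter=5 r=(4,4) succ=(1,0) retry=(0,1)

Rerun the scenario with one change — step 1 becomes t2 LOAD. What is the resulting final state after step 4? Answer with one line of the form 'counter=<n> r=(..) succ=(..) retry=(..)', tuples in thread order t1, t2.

(re-executing from step 1 with the substitution; state before step 1: counter=4 r=(0,0) succ=(0,0) retry=(0,0))
1. t2 LOAD -> counter=4 r=(0,4) succ=(0,0) retry=(0,0)
2. t2 LOAD -> counter=4 r=(0,4) succ=(0,0) retry=(0,0)
3. t1 CAS -> counter=4 r=(0,4) succ=(0,0) retry=(1,0)
4. t2 CAS -> counter=5 r=(0,4) succ=(0,1) retry=(1,0)

counter=5 r=(0,4) succ=(0,1) retry=(1,0)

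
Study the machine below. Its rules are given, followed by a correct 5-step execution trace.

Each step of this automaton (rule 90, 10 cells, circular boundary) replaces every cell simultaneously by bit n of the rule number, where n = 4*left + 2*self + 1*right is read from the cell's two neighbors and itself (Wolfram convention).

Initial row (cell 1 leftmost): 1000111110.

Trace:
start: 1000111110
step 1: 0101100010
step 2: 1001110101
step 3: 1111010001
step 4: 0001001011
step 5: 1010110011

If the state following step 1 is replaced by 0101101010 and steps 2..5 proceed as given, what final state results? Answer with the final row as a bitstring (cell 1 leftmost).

state after step 1 := 0101101010
step 2: 1001100001
step 3: 1111110011
step 4: 0000011110
step 5: 0000110011

0000110011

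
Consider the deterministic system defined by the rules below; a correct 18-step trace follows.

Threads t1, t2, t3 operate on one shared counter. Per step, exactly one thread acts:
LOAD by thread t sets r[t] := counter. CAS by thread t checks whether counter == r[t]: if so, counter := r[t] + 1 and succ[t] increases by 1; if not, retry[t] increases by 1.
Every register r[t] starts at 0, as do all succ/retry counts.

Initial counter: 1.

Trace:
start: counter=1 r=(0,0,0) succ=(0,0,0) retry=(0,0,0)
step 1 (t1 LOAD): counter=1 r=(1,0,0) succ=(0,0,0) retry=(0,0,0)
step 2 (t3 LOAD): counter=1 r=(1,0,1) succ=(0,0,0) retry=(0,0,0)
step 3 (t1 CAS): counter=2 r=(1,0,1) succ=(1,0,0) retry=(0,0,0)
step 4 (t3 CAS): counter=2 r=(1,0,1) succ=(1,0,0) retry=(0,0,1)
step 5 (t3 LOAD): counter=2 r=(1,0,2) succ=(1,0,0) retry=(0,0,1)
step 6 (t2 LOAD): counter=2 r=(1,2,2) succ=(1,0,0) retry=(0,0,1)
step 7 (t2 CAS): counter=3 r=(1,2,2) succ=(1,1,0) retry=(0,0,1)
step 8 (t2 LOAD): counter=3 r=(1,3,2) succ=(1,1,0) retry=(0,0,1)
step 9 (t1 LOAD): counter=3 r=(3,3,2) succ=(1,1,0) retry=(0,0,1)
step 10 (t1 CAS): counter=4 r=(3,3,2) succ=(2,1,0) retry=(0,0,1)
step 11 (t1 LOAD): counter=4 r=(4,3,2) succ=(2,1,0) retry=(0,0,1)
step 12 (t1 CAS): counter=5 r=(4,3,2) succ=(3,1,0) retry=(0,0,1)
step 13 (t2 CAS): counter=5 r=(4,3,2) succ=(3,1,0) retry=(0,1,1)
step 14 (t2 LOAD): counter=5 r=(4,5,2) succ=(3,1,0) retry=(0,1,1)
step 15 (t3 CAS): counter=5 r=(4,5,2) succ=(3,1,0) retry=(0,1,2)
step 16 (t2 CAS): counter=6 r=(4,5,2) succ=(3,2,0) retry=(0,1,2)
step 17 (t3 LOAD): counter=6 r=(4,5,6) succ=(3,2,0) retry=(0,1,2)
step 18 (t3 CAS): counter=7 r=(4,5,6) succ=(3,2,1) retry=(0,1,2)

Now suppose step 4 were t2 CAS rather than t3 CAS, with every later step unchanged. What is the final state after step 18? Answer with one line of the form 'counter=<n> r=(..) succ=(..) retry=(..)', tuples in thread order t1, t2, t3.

counter=7 r=(4,5,6) succ=(3,2,1) retry=(0,2,1)

(re-executing from step 4 with the substitution; state before step 4: counter=2 r=(1,0,1) succ=(1,0,0) retry=(0,0,0))
step 4 (t2 CAS): counter=2 r=(1,0,1) succ=(1,0,0) retry=(0,1,0)
step 5 (t3 LOAD): counter=2 r=(1,0,2) succ=(1,0,0) retry=(0,1,0)
step 6 (t2 LOAD): counter=2 r=(1,2,2) succ=(1,0,0) retry=(0,1,0)
step 7 (t2 CAS): counter=3 r=(1,2,2) succ=(1,1,0) retry=(0,1,0)
step 8 (t2 LOAD): counter=3 r=(1,3,2) succ=(1,1,0) retry=(0,1,0)
step 9 (t1 LOAD): counter=3 r=(3,3,2) succ=(1,1,0) retry=(0,1,0)
step 10 (t1 CAS): counter=4 r=(3,3,2) succ=(2,1,0) retry=(0,1,0)
step 11 (t1 LOAD): counter=4 r=(4,3,2) succ=(2,1,0) retry=(0,1,0)
step 12 (t1 CAS): counter=5 r=(4,3,2) succ=(3,1,0) retry=(0,1,0)
step 13 (t2 CAS): counter=5 r=(4,3,2) succ=(3,1,0) retry=(0,2,0)
step 14 (t2 LOAD): counter=5 r=(4,5,2) succ=(3,1,0) retry=(0,2,0)
step 15 (t3 CAS): counter=5 r=(4,5,2) succ=(3,1,0) retry=(0,2,1)
step 16 (t2 CAS): counter=6 r=(4,5,2) succ=(3,2,0) retry=(0,2,1)
step 17 (t3 LOAD): counter=6 r=(4,5,6) succ=(3,2,0) retry=(0,2,1)
step 18 (t3 CAS): counter=7 r=(4,5,6) succ=(3,2,1) retry=(0,2,1)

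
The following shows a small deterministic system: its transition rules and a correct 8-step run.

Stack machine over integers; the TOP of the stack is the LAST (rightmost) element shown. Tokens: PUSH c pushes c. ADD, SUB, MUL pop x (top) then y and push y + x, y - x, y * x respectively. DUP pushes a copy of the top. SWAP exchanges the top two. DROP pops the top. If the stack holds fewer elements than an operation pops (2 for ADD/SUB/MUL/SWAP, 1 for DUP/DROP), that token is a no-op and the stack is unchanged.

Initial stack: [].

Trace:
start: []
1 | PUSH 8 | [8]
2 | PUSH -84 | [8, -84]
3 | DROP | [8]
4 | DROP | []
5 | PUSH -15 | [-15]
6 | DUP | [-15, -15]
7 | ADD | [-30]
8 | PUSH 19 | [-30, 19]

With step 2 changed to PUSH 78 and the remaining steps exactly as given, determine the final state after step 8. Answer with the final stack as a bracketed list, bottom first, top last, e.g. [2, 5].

[-30, 19]

(re-executing from step 2 with the substitution; state before step 2: [8])
2 | PUSH 78 | [8, 78]
3 | DROP | [8]
4 | DROP | []
5 | PUSH -15 | [-15]
6 | DUP | [-15, -15]
7 | ADD | [-30]
8 | PUSH 19 | [-30, 19]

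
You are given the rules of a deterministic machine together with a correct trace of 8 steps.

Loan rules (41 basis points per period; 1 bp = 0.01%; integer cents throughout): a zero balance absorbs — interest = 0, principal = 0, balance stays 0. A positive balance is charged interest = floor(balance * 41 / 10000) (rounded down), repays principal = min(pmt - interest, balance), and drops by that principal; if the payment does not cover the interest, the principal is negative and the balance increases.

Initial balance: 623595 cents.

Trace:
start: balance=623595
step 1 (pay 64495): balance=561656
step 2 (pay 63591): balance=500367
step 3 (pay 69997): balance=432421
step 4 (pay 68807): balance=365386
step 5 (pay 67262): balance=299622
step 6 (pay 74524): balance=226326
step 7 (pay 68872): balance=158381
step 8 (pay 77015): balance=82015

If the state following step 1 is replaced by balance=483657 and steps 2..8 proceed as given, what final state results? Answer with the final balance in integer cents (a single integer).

1750

state after step 1 := balance=483657
step 2 (pay 63591): balance=422048
step 3 (pay 69997): balance=353781
step 4 (pay 68807): balance=286424
step 5 (pay 67262): balance=220336
step 6 (pay 74524): balance=146715
step 7 (pay 68872): balance=78444
step 8 (pay 77015): balance=1750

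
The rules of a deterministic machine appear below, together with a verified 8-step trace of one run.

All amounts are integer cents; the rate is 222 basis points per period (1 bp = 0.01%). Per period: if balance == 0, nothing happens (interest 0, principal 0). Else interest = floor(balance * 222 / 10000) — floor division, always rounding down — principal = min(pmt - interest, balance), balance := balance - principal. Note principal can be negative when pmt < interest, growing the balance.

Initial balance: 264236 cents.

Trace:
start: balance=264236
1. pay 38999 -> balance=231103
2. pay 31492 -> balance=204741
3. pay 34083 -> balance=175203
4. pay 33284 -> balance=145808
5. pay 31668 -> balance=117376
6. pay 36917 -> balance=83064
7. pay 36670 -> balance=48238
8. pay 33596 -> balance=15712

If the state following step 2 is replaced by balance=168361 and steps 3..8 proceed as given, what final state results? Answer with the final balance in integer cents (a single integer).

state after step 2 := balance=168361
3. pay 34083 -> balance=138015
4. pay 33284 -> balance=107794
5. pay 31668 -> balance=78519
6. pay 36917 -> balance=43345
7. pay 36670 -> balance=7637
8. pay 33596 -> balance=0

0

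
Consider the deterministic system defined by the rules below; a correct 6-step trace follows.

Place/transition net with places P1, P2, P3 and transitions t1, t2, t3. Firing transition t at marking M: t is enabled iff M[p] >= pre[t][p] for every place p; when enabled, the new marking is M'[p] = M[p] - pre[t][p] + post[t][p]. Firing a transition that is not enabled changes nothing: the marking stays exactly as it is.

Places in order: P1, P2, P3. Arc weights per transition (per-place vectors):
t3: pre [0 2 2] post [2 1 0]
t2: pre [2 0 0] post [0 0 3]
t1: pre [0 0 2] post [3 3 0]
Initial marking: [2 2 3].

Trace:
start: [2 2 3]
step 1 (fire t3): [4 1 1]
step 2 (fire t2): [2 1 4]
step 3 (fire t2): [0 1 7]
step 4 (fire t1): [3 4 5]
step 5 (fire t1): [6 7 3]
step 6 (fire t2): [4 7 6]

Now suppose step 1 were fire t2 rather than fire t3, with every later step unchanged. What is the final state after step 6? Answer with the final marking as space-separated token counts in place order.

4 8 5

(re-executing from step 1 with the substitution; state before step 1: [2 2 3])
step 1 (fire t2): [0 2 6]
step 2 (fire t2): [0 2 6]
step 3 (fire t2): [0 2 6]
step 4 (fire t1): [3 5 4]
step 5 (fire t1): [6 8 2]
step 6 (fire t2): [4 8 5]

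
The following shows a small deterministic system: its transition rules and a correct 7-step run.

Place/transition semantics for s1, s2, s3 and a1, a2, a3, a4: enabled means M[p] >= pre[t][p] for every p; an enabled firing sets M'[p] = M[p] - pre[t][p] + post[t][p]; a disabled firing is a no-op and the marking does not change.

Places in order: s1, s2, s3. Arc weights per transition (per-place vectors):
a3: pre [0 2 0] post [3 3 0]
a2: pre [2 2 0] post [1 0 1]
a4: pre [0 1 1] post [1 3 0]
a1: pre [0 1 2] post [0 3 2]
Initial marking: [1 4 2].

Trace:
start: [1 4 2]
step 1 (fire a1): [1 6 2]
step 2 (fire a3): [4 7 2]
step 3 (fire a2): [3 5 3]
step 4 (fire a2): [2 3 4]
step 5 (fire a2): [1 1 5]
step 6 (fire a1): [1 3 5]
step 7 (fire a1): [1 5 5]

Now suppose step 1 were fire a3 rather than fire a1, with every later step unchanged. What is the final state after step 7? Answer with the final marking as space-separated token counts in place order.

(re-executing from step 1 with the substitution; state before step 1: [1 4 2])
step 1 (fire a3): [4 5 2]
step 2 (fire a3): [7 6 2]
step 3 (fire a2): [6 4 3]
step 4 (fire a2): [5 2 4]
step 5 (fire a2): [4 0 5]
step 6 (fire a1): [4 0 5]
step 7 (fire a1): [4 0 5]

4 0 5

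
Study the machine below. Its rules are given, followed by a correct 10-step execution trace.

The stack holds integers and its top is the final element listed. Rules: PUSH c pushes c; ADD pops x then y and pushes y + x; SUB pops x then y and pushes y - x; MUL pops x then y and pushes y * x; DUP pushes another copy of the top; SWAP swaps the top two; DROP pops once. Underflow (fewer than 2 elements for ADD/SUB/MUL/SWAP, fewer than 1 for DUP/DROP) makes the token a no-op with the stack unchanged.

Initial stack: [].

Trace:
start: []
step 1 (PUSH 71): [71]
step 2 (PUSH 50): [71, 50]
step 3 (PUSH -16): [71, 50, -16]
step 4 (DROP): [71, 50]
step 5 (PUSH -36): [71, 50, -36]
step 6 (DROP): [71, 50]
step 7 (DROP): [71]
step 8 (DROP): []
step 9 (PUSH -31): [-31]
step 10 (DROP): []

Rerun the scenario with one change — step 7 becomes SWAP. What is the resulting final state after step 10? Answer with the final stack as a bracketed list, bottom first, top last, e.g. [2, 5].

[50]

(re-executing from step 7 with the substitution; state before step 7: [71, 50])
step 7 (SWAP): [50, 71]
step 8 (DROP): [50]
step 9 (PUSH -31): [50, -31]
step 10 (DROP): [50]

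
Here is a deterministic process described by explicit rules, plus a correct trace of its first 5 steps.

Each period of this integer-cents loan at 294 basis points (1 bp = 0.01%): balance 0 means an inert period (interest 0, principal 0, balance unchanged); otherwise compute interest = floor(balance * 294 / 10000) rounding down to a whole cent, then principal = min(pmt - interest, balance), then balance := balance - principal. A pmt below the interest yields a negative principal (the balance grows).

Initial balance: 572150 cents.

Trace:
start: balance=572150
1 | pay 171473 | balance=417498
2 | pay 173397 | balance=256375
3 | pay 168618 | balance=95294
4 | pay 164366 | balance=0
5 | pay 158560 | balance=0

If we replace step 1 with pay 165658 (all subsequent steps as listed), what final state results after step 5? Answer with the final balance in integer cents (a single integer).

0

(re-executing from step 1 with the substitution; state before step 1: balance=572150)
1 | pay 165658 | balance=423313
2 | pay 173397 | balance=262361
3 | pay 168618 | balance=101456
4 | pay 164366 | balance=0
5 | pay 158560 | balance=0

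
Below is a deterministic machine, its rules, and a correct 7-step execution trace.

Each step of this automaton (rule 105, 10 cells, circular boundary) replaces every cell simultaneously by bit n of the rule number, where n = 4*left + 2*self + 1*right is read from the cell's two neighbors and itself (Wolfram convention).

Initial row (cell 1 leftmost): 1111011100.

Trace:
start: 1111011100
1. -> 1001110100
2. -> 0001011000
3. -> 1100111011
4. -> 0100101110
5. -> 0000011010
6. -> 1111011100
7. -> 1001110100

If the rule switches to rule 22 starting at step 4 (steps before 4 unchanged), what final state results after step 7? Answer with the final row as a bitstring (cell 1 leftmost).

0000001001

(re-executing steps 4..7 under rule 22; state before step 4: 1100111011)
4. -> 0011000000
5. -> 0100100000
6. -> 1111110000
7. -> 0000001001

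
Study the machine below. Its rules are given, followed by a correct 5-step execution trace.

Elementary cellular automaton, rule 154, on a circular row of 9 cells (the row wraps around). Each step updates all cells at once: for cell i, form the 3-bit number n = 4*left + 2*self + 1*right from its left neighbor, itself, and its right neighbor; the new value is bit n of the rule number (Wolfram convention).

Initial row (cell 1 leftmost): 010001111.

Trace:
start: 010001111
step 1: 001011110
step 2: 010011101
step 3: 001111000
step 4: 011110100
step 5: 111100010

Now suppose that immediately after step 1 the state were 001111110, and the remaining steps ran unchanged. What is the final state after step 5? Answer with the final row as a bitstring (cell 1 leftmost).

111100011

state after step 1 := 001111110
step 2: 011111101
step 3: 011111000
step 4: 111110100
step 5: 111100011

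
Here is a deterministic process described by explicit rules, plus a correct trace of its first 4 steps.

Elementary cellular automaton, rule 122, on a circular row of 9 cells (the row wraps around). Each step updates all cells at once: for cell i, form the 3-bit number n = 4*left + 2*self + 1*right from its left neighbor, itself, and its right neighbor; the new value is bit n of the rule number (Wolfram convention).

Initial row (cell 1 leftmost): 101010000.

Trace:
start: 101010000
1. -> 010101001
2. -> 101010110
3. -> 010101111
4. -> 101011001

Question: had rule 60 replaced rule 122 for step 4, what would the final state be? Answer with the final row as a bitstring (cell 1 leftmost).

111111000

(re-executing step 4 under rule 60; state before step 4: 010101111)
4. -> 111111000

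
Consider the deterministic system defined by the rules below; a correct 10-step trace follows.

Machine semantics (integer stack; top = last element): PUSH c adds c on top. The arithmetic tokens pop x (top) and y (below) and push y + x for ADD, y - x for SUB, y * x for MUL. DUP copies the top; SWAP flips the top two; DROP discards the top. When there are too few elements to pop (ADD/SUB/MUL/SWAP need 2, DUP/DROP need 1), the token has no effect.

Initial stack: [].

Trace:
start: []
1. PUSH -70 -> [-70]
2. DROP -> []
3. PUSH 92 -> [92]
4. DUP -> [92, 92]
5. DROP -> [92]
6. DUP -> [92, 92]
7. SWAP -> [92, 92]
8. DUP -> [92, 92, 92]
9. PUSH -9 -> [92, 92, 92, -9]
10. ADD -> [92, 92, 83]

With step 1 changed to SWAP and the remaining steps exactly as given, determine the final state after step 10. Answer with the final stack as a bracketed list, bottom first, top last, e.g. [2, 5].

(re-executing from step 1 with the substitution; state before step 1: [])
1. SWAP -> []
2. DROP -> []
3. PUSH 92 -> [92]
4. DUP -> [92, 92]
5. DROP -> [92]
6. DUP -> [92, 92]
7. SWAP -> [92, 92]
8. DUP -> [92, 92, 92]
9. PUSH -9 -> [92, 92, 92, -9]
10. ADD -> [92, 92, 83]

[92, 92, 83]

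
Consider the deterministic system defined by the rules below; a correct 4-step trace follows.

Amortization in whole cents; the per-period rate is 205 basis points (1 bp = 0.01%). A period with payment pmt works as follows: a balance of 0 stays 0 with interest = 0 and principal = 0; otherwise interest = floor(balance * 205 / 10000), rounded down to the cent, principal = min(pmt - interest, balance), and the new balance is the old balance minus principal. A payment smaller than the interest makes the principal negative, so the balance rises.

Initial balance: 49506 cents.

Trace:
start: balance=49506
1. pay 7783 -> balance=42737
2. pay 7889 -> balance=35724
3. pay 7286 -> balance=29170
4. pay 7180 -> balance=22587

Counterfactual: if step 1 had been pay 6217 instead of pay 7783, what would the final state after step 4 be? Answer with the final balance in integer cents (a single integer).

(re-executing from step 1 with the substitution; state before step 1: balance=49506)
1. pay 6217 -> balance=44303
2. pay 7889 -> balance=37322
3. pay 7286 -> balance=30801
4. pay 7180 -> balance=24252

24252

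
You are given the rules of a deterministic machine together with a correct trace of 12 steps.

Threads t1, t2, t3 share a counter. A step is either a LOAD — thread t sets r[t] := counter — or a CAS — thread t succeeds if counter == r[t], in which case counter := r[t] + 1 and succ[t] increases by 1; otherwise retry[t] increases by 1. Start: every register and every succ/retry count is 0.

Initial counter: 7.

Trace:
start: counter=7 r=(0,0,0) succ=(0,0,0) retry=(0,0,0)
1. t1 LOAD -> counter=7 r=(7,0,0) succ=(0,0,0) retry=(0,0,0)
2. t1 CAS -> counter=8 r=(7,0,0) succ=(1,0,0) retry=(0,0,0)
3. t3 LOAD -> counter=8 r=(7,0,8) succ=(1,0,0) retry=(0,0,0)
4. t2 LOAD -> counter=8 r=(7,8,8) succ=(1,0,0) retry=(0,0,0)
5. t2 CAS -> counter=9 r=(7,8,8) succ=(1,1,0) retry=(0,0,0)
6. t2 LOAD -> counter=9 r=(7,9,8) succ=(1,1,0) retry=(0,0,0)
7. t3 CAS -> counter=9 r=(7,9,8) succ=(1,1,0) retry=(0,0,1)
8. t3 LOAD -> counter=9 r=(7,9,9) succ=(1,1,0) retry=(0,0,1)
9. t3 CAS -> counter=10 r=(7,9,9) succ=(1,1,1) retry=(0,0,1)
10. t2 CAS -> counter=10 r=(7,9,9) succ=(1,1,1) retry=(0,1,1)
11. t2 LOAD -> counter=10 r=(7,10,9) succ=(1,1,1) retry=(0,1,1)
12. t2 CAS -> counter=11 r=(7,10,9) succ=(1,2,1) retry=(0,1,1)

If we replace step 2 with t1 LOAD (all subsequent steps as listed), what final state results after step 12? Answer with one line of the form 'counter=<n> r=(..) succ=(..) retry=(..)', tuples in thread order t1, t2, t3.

counter=10 r=(7,9,8) succ=(0,2,1) retry=(0,1,1)

(re-executing from step 2 with the substitution; state before step 2: counter=7 r=(7,0,0) succ=(0,0,0) retry=(0,0,0))
2. t1 LOAD -> counter=7 r=(7,0,0) succ=(0,0,0) retry=(0,0,0)
3. t3 LOAD -> counter=7 r=(7,0,7) succ=(0,0,0) retry=(0,0,0)
4. t2 LOAD -> counter=7 r=(7,7,7) succ=(0,0,0) retry=(0,0,0)
5. t2 CAS -> counter=8 r=(7,7,7) succ=(0,1,0) retry=(0,0,0)
6. t2 LOAD -> counter=8 r=(7,8,7) succ=(0,1,0) retry=(0,0,0)
7. t3 CAS -> counter=8 r=(7,8,7) succ=(0,1,0) retry=(0,0,1)
8. t3 LOAD -> counter=8 r=(7,8,8) succ=(0,1,0) retry=(0,0,1)
9. t3 CAS -> counter=9 r=(7,8,8) succ=(0,1,1) retry=(0,0,1)
10. t2 CAS -> counter=9 r=(7,8,8) succ=(0,1,1) retry=(0,1,1)
11. t2 LOAD -> counter=9 r=(7,9,8) succ=(0,1,1) retry=(0,1,1)
12. t2 CAS -> counter=10 r=(7,9,8) succ=(0,2,1) retry=(0,1,1)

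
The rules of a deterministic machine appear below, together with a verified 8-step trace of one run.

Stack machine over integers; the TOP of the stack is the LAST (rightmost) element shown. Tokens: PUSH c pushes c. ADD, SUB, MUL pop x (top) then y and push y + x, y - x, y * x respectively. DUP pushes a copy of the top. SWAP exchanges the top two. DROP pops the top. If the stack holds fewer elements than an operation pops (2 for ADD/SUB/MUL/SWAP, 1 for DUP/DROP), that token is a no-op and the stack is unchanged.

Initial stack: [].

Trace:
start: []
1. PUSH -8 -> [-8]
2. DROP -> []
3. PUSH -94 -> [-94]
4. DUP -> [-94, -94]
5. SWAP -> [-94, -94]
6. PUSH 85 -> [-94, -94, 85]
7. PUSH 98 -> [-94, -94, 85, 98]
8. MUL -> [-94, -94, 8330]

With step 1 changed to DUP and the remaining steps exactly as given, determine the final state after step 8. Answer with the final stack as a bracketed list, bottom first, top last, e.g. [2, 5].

[-94, -94, 8330]

(re-executing from step 1 with the substitution; state before step 1: [])
1. DUP -> []
2. DROP -> []
3. PUSH -94 -> [-94]
4. DUP -> [-94, -94]
5. SWAP -> [-94, -94]
6. PUSH 85 -> [-94, -94, 85]
7. PUSH 98 -> [-94, -94, 85, 98]
8. MUL -> [-94, -94, 8330]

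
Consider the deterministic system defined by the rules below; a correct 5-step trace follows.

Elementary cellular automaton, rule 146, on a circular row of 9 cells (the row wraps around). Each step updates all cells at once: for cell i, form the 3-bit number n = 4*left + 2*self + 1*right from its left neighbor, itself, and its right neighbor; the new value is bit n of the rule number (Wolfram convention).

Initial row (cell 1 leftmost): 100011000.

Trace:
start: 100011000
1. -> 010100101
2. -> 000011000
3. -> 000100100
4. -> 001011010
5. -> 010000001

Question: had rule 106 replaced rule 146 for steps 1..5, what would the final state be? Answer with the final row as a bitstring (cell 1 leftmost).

(re-executing steps 1..5 under rule 106; state before step 1: 100011000)
1. -> 000111001
2. -> 001101010
3. -> 011110100
4. -> 110011000
5. -> 110111001

110111001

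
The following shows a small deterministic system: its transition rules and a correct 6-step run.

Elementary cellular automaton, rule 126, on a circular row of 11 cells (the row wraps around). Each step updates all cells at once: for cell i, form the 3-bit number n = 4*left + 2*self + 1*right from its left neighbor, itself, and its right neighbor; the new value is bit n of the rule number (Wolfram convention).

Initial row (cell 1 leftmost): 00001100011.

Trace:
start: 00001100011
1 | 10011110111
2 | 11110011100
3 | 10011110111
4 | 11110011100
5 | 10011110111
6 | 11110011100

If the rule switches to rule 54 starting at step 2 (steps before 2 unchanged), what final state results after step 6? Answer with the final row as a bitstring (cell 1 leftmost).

00000111110

(re-executing steps 2..6 under rule 54; state before step 2: 10011110111)
2 | 01100001000
3 | 10010011100
4 | 11111100011
5 | 00000010100
6 | 00000111110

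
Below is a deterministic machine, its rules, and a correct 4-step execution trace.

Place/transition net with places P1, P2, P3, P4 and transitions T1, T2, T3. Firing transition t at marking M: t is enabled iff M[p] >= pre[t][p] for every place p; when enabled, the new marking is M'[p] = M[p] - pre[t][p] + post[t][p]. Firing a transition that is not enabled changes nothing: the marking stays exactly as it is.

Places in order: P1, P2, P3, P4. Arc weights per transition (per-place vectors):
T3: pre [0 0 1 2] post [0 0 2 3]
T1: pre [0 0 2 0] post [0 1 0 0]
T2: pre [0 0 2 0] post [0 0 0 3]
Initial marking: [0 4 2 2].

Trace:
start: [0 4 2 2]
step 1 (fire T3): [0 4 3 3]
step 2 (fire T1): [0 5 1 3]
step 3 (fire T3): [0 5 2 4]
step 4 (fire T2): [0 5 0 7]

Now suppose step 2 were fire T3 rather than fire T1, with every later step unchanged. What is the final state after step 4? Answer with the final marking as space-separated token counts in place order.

(re-executing from step 2 with the substitution; state before step 2: [0 4 3 3])
step 2 (fire T3): [0 4 4 4]
step 3 (fire T3): [0 4 5 5]
step 4 (fire T2): [0 4 3 8]

0 4 3 8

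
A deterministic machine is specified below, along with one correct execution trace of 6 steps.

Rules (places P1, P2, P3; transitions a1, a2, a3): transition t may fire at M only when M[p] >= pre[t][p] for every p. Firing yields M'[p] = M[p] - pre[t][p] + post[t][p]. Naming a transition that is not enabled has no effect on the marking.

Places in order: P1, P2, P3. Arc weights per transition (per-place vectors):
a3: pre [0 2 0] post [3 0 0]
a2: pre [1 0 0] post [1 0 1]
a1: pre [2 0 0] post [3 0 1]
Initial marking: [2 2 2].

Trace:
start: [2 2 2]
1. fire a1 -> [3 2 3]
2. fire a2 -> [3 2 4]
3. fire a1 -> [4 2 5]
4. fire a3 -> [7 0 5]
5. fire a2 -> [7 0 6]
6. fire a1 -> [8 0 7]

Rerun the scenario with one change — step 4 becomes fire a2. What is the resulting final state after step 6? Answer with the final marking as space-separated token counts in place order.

(re-executing from step 4 with the substitution; state before step 4: [4 2 5])
4. fire a2 -> [4 2 6]
5. fire a2 -> [4 2 7]
6. fire a1 -> [5 2 8]

5 2 8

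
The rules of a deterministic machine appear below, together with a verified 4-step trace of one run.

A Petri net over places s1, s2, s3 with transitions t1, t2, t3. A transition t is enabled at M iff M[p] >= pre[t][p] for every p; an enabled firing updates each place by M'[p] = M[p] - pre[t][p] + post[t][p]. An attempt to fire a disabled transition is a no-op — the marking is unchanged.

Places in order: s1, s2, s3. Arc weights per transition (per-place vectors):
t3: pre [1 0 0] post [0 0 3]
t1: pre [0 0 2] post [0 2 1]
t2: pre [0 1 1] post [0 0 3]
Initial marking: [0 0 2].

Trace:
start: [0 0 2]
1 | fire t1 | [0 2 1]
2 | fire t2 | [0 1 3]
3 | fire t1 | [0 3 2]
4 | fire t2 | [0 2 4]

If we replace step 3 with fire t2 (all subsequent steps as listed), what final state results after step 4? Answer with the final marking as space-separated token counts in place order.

(re-executing from step 3 with the substitution; state before step 3: [0 1 3])
3 | fire t2 | [0 0 5]
4 | fire t2 | [0 0 5]

0 0 5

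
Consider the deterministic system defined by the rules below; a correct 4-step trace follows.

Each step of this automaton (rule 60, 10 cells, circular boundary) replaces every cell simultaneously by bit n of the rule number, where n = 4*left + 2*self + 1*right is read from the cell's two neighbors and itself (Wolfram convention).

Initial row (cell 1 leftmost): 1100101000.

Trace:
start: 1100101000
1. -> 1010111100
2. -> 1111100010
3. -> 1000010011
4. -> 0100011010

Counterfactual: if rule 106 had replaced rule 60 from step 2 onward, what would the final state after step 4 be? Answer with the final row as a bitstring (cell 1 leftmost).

0110110101

(re-executing steps 2..4 under rule 106; state before step 2: 1010111100)
2. -> 0101100101
3. -> 1011101010
4. -> 0110110101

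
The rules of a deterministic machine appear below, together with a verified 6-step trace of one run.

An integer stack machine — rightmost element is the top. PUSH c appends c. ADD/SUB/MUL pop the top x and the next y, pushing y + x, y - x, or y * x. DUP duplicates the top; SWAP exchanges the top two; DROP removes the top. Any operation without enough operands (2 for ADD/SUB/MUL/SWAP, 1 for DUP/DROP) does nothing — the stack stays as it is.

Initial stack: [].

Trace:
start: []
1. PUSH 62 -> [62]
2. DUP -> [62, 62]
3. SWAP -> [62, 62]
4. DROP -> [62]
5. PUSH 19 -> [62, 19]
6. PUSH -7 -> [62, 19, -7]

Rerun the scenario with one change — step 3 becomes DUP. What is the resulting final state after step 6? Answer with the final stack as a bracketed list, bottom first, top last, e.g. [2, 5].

[62, 62, 19, -7]

(re-executing from step 3 with the substitution; state before step 3: [62, 62])
3. DUP -> [62, 62, 62]
4. DROP -> [62, 62]
5. PUSH 19 -> [62, 62, 19]
6. PUSH -7 -> [62, 62, 19, -7]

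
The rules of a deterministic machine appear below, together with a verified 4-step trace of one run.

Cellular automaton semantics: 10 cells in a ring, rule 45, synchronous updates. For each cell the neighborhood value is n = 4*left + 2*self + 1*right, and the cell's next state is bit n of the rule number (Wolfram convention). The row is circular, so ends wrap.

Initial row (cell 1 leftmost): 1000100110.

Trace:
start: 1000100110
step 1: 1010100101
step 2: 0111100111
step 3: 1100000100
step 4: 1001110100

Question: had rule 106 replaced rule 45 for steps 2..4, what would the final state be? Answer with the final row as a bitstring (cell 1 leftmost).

1110101110

(re-executing steps 2..4 under rule 106; state before step 2: 1010100101)
step 2: 1101001011
step 3: 0110010110
step 4: 1110101110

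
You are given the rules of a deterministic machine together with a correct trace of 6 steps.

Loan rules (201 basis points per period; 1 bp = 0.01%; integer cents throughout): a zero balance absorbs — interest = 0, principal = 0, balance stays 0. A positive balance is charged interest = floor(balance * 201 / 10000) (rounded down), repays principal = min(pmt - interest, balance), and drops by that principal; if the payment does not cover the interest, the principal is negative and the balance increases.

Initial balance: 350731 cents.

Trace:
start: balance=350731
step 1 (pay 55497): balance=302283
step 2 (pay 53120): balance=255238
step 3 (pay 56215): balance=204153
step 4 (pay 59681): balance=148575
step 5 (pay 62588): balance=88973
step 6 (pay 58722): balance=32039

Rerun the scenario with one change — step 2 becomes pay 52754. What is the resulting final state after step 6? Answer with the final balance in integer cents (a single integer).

32434

(re-executing from step 2 with the substitution; state before step 2: balance=302283)
step 2 (pay 52754): balance=255604
step 3 (pay 56215): balance=204526
step 4 (pay 59681): balance=148955
step 5 (pay 62588): balance=89360
step 6 (pay 58722): balance=32434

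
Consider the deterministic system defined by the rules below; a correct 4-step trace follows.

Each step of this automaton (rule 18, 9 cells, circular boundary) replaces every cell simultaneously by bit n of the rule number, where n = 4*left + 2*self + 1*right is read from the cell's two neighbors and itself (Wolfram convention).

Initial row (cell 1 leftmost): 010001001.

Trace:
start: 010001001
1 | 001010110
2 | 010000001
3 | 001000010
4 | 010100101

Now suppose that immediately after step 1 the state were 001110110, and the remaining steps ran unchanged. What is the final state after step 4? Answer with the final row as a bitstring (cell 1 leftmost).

010100101

state after step 1 := 001110110
2 | 010000001
3 | 001000010
4 | 010100101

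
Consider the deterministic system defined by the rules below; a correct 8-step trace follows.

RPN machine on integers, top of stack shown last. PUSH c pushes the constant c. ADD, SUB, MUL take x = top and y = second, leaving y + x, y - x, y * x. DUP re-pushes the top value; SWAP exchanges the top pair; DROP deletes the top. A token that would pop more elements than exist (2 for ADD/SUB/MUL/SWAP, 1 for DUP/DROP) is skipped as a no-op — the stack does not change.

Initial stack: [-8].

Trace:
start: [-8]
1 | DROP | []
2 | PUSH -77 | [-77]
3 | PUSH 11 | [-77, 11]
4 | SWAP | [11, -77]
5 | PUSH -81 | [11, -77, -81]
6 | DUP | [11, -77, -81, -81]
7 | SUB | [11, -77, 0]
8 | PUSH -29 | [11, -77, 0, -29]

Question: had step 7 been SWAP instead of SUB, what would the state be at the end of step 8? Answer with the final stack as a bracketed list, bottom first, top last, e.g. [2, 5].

[11, -77, -81, -81, -29]

(re-executing from step 7 with the substitution; state before step 7: [11, -77, -81, -81])
7 | SWAP | [11, -77, -81, -81]
8 | PUSH -29 | [11, -77, -81, -81, -29]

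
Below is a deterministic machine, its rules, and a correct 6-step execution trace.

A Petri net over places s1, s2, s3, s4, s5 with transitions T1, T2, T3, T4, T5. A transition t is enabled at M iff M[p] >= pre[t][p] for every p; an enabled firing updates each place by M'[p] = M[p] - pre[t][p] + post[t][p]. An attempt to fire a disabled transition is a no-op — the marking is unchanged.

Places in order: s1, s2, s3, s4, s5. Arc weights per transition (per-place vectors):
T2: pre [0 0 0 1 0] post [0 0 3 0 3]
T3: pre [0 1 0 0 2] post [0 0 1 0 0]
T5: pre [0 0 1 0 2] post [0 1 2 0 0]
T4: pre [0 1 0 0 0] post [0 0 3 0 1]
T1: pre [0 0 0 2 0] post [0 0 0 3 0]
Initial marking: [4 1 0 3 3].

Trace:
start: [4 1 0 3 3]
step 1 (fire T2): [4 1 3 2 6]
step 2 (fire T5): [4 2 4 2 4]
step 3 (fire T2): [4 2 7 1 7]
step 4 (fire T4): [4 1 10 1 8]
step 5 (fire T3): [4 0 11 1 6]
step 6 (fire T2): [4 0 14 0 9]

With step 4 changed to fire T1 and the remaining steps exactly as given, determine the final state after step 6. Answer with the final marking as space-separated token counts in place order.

4 1 11 0 8

(re-executing from step 4 with the substitution; state before step 4: [4 2 7 1 7])
step 4 (fire T1): [4 2 7 1 7]
step 5 (fire T3): [4 1 8 1 5]
step 6 (fire T2): [4 1 11 0 8]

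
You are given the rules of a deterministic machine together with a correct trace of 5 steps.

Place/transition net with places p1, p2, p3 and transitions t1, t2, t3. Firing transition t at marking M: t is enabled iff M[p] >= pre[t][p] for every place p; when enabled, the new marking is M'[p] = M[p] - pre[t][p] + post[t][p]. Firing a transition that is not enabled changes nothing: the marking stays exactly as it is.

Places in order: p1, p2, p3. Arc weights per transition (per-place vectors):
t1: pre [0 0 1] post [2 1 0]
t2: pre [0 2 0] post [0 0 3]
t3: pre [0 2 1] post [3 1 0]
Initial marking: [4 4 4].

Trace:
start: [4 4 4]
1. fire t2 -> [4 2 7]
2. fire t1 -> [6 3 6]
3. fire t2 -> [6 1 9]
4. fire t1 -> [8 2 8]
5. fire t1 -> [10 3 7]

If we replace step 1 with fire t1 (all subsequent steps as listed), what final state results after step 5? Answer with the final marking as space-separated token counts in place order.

12 6 3

(re-executing from step 1 with the substitution; state before step 1: [4 4 4])
1. fire t1 -> [6 5 3]
2. fire t1 -> [8 6 2]
3. fire t2 -> [8 4 5]
4. fire t1 -> [10 5 4]
5. fire t1 -> [12 6 3]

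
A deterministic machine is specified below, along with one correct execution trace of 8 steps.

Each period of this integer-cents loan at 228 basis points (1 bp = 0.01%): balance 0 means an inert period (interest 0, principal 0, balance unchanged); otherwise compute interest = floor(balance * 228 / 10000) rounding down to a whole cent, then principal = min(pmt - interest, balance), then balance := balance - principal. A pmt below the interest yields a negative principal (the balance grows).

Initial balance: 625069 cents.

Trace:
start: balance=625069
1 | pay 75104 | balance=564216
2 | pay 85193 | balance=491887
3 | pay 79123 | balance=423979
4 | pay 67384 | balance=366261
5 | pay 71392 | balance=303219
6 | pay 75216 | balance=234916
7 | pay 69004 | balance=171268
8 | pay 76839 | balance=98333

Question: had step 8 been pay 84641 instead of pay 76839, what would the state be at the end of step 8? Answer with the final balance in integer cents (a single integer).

90531

(re-executing from step 8 with the substitution; state before step 8: balance=171268)
8 | pay 84641 | balance=90531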